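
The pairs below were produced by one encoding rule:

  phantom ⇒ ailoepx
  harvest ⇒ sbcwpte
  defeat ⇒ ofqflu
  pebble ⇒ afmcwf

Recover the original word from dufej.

study

It's a Vigenère-style cipher with numeric key [11,1]: position i shifts by key[i mod 2].
Reversing it on dufej: d−11=s, u−1=t, f−11=u, e−1=d, j−11=y.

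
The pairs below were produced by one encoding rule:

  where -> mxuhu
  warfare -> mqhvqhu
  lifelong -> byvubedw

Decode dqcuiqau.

Compare letters: w→m is +16, h→x is +16, e→u is +16 — a constant shift. Every letter moves 16 places later in the alphabet, wrapping around z→a.
Reversing it on dqcuiqau: d−16=n, q−16=a, c−16=m, u−16=e, i−16=s, q−16=a, a−16=k, u−16=e.

namesake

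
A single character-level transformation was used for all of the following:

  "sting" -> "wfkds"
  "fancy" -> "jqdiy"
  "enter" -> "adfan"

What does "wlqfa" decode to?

slate

s(18)→w(22) and t(19)→f(5) fit y≡9x+16 (mod 26); the inverse of 9 mod 26 is 3. Treating letters as 0–25, the rule is x ↦ 9x + 16 (mod 26).
Undoing it on wlqfa: w(22)→3·(22−16)≡18=s; l(11)→3·(11−16)≡11=l; q(16)→3·(16−16)≡0=a; f(5)→3·(5−16)≡19=t; a(0)→3·(0−16)≡4=e (all mod 26).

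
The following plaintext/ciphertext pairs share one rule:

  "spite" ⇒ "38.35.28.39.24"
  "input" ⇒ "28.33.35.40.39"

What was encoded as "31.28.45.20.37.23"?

lizard

s is letter #19 and maps to 38: an offset of 19. Each letter is replaced by its alphabet position (a=1..z=26) + 19.
Decoding 31.28.45.20.37.23: 31→(31−19)÷1=12=l, 28→(28−19)÷1=9=i, 45→(45−19)÷1=26=z, 20→(20−19)÷1=1=a, 37→(37−19)÷1=18=r, 23→(23−19)÷1=4=d.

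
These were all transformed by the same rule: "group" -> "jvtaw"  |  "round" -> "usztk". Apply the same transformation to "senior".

Each letter shifts forward by (position + 3), i.e. 3, 4, 5, … — the shift grows by one for each successive letter.
For senior: s+3=v, e+4=i, n+5=s, i+6=o, o+7=v, r+8=z.

visovz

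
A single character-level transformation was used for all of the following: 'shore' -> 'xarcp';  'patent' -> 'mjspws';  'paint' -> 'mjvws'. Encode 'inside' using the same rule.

vwxvup

s(18)→x(23) and h(7)→a(0) fit y≡21x+9 (mod 26); the inverse of 21 mod 26 is 5. This is an affine cipher: with a=0,…,z=25, each position x becomes (21x+9) mod 26.
On inside: i(8)→21·8+9≡21=v; n(13)→21·13+9≡22=w; s(18)→21·18+9≡23=x; i(8)→21·8+9≡21=v; d(3)→21·3+9≡20=u; e(4)→21·4+9≡15=p (all mod 26).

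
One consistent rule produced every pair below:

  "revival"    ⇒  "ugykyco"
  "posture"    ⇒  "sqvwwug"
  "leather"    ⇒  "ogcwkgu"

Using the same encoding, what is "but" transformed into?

The shift depends on letter class: consonant r→u is +3, but vowel e→g is +2. Two shifts are in play — +2 for a/e/i/o/u, +3 for every other letter.
For but: b(cons)+3=e, u(vowel)+2=w, t(cons)+3=w.

eww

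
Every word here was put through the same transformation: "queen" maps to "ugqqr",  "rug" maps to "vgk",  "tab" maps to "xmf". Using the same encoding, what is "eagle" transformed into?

qmkpq

The shift depends on letter class: consonant q→u is +4, but vowel u→g is +12. The rule splits by letter class: vowels +12, consonants +4.
On eagle: e(vowel)+12=q, a(vowel)+12=m, g(cons)+4=k, l(cons)+4=p, e(vowel)+12=q.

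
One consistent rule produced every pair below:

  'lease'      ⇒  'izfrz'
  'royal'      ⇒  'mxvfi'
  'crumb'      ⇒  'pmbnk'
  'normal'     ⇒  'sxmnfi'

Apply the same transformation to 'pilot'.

ctixw

l(11)→i(8) and e(4)→z(25) fit y≡5x+5 (mod 26); the inverse of 5 mod 26 is 21. This is an affine cipher: with a=0,…,z=25, each position x becomes (5x+5) mod 26.
For pilot: p(15)→5·15+5≡2=c; i(8)→5·8+5≡19=t; l(11)→5·11+5≡8=i; o(14)→5·14+5≡23=x; t(19)→5·19+5≡22=w (all mod 26).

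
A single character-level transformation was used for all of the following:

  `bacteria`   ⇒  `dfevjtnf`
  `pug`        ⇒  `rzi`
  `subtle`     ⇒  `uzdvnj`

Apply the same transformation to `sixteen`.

The rule splits by letter class: vowels +5, consonants +2.
On sixteen: s(cons)+2=u, i(vowel)+5=n, x(cons)+2=z, t(cons)+2=v, e(vowel)+5=j, e(vowel)+5=j, n(cons)+2=p.

unzvjjp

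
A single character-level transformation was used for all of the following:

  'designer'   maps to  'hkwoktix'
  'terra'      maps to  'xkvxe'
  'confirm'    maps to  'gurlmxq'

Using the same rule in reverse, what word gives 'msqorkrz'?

imminent

Shifts by position in designer: pos 0: d→h (+4), pos 1: e→k (+6), pos 2: s→w (+4), pos 3: i→o (+6) — repeating every 2. It's a Vigenère-style cipher with numeric key [4,6]: position i shifts by key[i mod 2].
Undoing it on msqorkrz: m−4=i, s−6=m, q−4=m, o−6=i, r−4=n, k−6=e, r−4=n, z−6=t.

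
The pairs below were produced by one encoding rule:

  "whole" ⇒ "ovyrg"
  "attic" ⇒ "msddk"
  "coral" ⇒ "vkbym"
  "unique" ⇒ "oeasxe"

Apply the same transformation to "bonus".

cexyl

The output letters match the input read backwards, each shifted +10: whole reversed is elohw. Read the word backwards and shift each letter +10.
For bonus: reverse → sunob; then shift: s+10=c, u+10=e, n+10=x, o+10=y, b+10=l.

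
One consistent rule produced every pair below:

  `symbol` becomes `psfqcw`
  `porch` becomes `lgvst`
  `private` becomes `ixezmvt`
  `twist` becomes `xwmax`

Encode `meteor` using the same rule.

The output letters match the input read backwards, each shifted +4: symbol reversed is lobmys. Two steps: reverse the string, then apply a Caesar shift of +4.
For meteor: reverse → roetem; then shift: r+4=v, o+4=s, e+4=i, t+4=x, e+4=i, m+4=q.

vsixiq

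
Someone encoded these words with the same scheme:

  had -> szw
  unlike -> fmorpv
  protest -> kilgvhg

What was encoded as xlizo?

Letters are reflected about the middle of the alphabet (position → 25−position): Atbash.
Undoing it on xlizo: x↔c, l↔o, i↔r, z↔a, o↔l.

coral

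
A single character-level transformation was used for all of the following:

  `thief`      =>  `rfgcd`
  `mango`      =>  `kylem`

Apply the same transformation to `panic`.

nylga

Compare letters: t→r is +24, h→f is +24, i→g is +24 — a constant shift. Every letter moves 24 places later in the alphabet, wrapping around z→a.
For panic: p+24=n, a+24=y, n+24=l, i+24=g, c+24=a.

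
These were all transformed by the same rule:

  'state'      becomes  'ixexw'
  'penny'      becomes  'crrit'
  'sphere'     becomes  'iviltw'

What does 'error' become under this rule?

The word is reversed, then every letter is shifted forward by 4.
On error: reverse → rorre; then shift: r+4=v, o+4=s, r+4=v, r+4=v, e+4=i.

vsvvi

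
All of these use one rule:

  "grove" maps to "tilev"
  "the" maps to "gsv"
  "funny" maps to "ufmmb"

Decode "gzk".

Each pair mirrors across the alphabet (g↔t, r↔i, o↔l): positions sum to 25. This is the alphabet-reversal cipher (Atbash): a becomes z, b becomes y, etc.
Reversing it on gzk: g↔t, z↔a, k↔p.

tap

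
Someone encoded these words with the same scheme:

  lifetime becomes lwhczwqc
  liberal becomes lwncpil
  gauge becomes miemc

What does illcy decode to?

Each letter's alphabet position (a=0..z=25) is mapped through 5·x+8 mod 26 — an affine cipher.
Decoding illcy: i(8)→21·(8−8)≡0=a; l(11)→21·(11−8)≡11=l; l(11)→21·(11−8)≡11=l; c(2)→21·(2−8)≡4=e; y(24)→21·(24−8)≡24=y (all mod 26).

alley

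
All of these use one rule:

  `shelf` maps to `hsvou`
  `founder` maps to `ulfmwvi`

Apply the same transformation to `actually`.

Each pair mirrors across the alphabet (s↔h, h↔s, e↔v): positions sum to 25. Each letter is replaced by its mirror in the alphabet: a↔z, b↔y, c↔x, and so on (the Atbash cipher).
Applying it to actually: a↔z, c↔x, t↔g, u↔f, a↔z, l↔o, l↔o, y↔b.

zxgfzoob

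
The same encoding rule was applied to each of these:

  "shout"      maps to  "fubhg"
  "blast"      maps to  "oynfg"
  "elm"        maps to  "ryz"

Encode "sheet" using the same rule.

furrg

Compare letters: s→f is +13, h→u is +13, o→b is +13 — a constant shift. Every letter moves 13 places later in the alphabet, wrapping around z→a.
On sheet: s+13=f, h+13=u, e+13=r, e+13=r, t+13=g.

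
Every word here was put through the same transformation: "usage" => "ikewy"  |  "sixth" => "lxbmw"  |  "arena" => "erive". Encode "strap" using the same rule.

tevxw

The output letters match the input read backwards, each shifted +4: usage reversed is egasu. Read the word backwards and shift each letter +4.
On strap: reverse → parts; then shift: p+4=t, a+4=e, r+4=v, t+4=x, s+4=w.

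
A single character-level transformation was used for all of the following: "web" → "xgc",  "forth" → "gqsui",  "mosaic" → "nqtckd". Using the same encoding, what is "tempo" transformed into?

ugnqq

Two shifts are in play — +2 for a/e/i/o/u, +1 for every other letter.
On tempo: t(cons)+1=u, e(vowel)+2=g, m(cons)+1=n, p(cons)+1=q, o(vowel)+2=q.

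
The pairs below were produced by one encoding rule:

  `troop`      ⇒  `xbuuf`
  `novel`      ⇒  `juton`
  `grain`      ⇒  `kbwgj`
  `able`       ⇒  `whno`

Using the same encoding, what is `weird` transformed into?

eogbd

t(19)→x(23) and r(17)→b(1) fit y≡11x+22 (mod 26); the inverse of 11 mod 26 is 19. Each letter's alphabet position (a=0..z=25) is mapped through 11·x+22 mod 26 — an affine cipher.
Applying it to weird: w(22)→11·22+22≡4=e; e(4)→11·4+22≡14=o; i(8)→11·8+22≡6=g; r(17)→11·17+22≡1=b; d(3)→11·3+22≡3=d (all mod 26).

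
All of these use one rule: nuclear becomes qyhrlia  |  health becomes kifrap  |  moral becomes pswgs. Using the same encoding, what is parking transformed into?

sewqpvp

In nuclear: n→q is +3, u→y is +4, c→h is +5, l→r is +6 — the shift increases by 1 each position. Each letter shifts forward by (position + 3), i.e. 3, 4, 5, … — the shift grows by one for each successive letter.
Applying it to parking: p+3=s, a+4=e, r+5=w, k+6=q, i+7=p, n+8=v, g+9=p.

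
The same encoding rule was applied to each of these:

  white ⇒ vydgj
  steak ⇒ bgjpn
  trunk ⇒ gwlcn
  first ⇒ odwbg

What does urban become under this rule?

w(22)→v(21) and h(7)→y(24) fit y≡5x+15 (mod 26); the inverse of 5 mod 26 is 21. Each letter's alphabet position (a=0..z=25) is mapped through 5·x+15 mod 26 — an affine cipher.
For urban: u(20)→5·20+15≡11=l; r(17)→5·17+15≡22=w; b(1)→5·1+15≡20=u; a(0)→5·0+15≡15=p; n(13)→5·13+15≡2=c (all mod 26).

lwupc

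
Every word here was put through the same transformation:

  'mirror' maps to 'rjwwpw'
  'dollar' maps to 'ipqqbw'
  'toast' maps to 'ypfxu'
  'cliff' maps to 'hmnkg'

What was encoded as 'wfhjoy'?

Shifts by position in mirror: pos 0: m→r (+5), pos 1: i→j (+1), pos 2: r→w (+5), pos 3: r→w (+5), pos 4: o→p (+1), pos 5: r→w (+5) — repeating every 3. The shifts repeat in a cycle of length 3: positions 0,1,… shift by +5, +1, +5, then the pattern repeats.
Decoding wfhjoy: w−5=r, f−1=e, h−5=c, j−5=e, o−1=n, y−5=t.

recent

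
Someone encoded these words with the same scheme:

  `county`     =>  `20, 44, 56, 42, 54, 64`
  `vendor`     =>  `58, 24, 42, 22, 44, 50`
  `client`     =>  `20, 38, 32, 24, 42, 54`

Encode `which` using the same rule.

c(#3)→20 and o(#15)→44: differences scale by 2, so n = 2·pos + 14. With a=1..z=26, the number is 2·pos + 14.
Applying it to which: w=23→60, h=8→30, i=9→32, c=3→20, h=8→30.

60, 30, 32, 20, 30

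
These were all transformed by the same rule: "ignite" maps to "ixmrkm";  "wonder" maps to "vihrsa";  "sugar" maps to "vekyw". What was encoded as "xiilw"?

sheet

The output letters match the input read backwards, each shifted +4: ignite reversed is etingi. Read the word backwards and shift each letter +4.
Reversing it on xiilw: shift back: x−4=t, i−4=e, i−4=e, l−4=h, w−4=s → teehs; then reverse → sheet.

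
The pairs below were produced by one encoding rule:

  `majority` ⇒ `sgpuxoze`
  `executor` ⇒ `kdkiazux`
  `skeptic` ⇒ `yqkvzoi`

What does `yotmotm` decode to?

Compare letters: m→s is +6, a→g is +6, j→p is +6 — a constant shift. Each letter is shifted forward by 6 in the alphabet (a Caesar shift of +6).
Reversing it on yotmotm: y−6=s, o−6=i, t−6=n, m−6=g, o−6=i, t−6=n, m−6=g.

singing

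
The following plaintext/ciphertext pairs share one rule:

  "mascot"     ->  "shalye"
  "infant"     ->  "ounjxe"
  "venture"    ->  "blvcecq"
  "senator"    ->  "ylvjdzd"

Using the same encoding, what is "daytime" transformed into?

jhgcsxq

Letter i (0-indexed) is shifted by i+6, so successive shifts are 6, 7, 8, ….
For daytime: d+6=j, a+7=h, y+8=g, t+9=c, i+10=s, m+11=x, e+12=q.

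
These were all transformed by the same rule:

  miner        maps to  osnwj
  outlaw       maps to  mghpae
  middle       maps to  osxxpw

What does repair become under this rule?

This is an affine cipher: with a=0,…,z=25, each position x becomes (25x+0) mod 26.
On repair: r(17)→25·17+0≡9=j; e(4)→25·4+0≡22=w; p(15)→25·15+0≡11=l; a(0)→25·0+0≡0=a; i(8)→25·8+0≡18=s; r(17)→25·17+0≡9=j (all mod 26).

jwlasj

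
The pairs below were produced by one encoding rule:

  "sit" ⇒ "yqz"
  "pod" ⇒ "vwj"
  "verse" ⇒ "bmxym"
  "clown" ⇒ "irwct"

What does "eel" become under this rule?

Two shifts are in play — +8 for a/e/i/o/u, +6 for every other letter.
On eel: e(vowel)+8=m, e(vowel)+8=m, l(cons)+6=r.

mmr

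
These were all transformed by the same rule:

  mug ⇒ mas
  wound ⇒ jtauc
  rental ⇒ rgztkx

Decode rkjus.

model

The output letters match the input read backwards, each shifted +6: mug reversed is gum. The word is reversed, then every letter is shifted forward by 6.
Decoding rkjus: shift back: r−6=l, k−6=e, j−6=d, u−6=o, s−6=m → ledom; then reverse → model.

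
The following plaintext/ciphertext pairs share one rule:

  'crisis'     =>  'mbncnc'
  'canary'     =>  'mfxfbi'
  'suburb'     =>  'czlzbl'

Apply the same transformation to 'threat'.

drbjfd

Vowels shift forward by 5 and consonants shift forward by 10.
On threat: t(cons)+10=d, h(cons)+10=r, r(cons)+10=b, e(vowel)+5=j, a(vowel)+5=f, t(cons)+10=d.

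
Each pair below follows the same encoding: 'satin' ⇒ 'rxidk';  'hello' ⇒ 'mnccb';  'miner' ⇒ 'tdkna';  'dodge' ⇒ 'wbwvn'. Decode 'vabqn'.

Each letter's alphabet position (a=0..z=25) is mapped through 17·x+23 mod 26 — an affine cipher.
Decoding vabqn: v(21)→23·(21−23)≡6=g; a(0)→23·(0−23)≡17=r; b(1)→23·(1−23)≡14=o; q(16)→23·(16−23)≡21=v; n(13)→23·(13−23)≡4=e (all mod 26).

grove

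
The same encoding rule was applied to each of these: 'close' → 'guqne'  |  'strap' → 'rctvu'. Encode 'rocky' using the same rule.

The output letters match the input read backwards, each shifted +2: close reversed is esolc. Read the word backwards and shift each letter +2.
For rocky: reverse → ykcor; then shift: y+2=a, k+2=m, c+2=e, o+2=q, r+2=t.

ameqt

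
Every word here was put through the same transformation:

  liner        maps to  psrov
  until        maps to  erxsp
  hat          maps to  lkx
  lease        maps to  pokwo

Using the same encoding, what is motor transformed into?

qyxyv

The rule splits by letter class: vowels +10, consonants +4.
Applying it to motor: m(cons)+4=q, o(vowel)+10=y, t(cons)+4=x, o(vowel)+10=y, r(cons)+4=v.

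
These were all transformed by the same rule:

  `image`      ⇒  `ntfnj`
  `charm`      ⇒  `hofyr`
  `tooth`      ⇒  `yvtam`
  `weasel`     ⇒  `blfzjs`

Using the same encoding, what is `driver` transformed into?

Shifts by position in image: pos 0: i→n (+5), pos 1: m→t (+7), pos 2: a→f (+5), pos 3: g→n (+7) — repeating every 2. A repeating key of period 2 is used — shifts +5, +7 over and over.
Applying it to driver: d+5=i, r+7=y, i+5=n, v+7=c, e+5=j, r+7=y.

iyncjy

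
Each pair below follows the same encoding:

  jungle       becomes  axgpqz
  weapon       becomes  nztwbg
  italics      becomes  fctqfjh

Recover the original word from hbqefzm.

soldier

j(9)→a(0) and u(20)→x(23) fit y≡21x+19 (mod 26); the inverse of 21 mod 26 is 5. Each letter's alphabet position (a=0..z=25) is mapped through 21·x+19 mod 26 — an affine cipher.
Decoding hbqefzm: h(7)→5·(7−19)≡18=s; b(1)→5·(1−19)≡14=o; q(16)→5·(16−19)≡11=l; e(4)→5·(4−19)≡3=d; f(5)→5·(5−19)≡8=i; z(25)→5·(25−19)≡4=e; m(12)→5·(12−19)≡17=r (all mod 26).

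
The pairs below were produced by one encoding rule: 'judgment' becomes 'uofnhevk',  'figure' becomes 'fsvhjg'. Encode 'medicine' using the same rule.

fojdjefn

The word is reversed, then every letter is shifted forward by 1.
For medicine: reverse → enicidem; then shift: e+1=f, n+1=o, i+1=j, c+1=d, i+1=j, d+1=e, e+1=f, m+1=n.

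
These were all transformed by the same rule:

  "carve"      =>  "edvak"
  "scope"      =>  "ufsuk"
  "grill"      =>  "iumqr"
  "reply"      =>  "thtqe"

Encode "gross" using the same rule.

iusxy

In carve: c→e is +2, a→d is +3, r→v is +4, v→a is +5 — the shift increases by 1 each position. Each letter shifts forward by (position + 2), i.e. 2, 3, 4, … — the shift grows by one for each successive letter.
On gross: g+2=i, r+3=u, o+4=s, s+5=x, s+6=y.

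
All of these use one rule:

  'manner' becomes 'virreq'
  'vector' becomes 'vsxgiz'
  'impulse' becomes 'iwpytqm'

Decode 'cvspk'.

Two steps: reverse the string, then apply a Caesar shift of +4.
Undoing it on cvspk: shift back: c−4=y, v−4=r, s−4=o, p−4=l, k−4=g → yrolg; then reverse → glory.

glory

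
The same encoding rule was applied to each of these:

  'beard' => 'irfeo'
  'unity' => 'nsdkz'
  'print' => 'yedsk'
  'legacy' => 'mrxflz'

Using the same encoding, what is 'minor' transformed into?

b(1)→i(8) and e(4)→r(17) fit y≡3x+5 (mod 26); the inverse of 3 mod 26 is 9. This is an affine cipher: with a=0,…,z=25, each position x becomes (3x+5) mod 26.
On minor: m(12)→3·12+5≡15=p; i(8)→3·8+5≡3=d; n(13)→3·13+5≡18=s; o(14)→3·14+5≡21=v; r(17)→3·17+5≡4=e (all mod 26).

pdsve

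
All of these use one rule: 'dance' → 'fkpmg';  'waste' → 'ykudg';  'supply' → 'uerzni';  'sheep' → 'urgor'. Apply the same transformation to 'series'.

uotsgc

A repeating key of period 2 is used — shifts +2, +10 over and over.
For series: s+2=u, e+10=o, r+2=t, i+10=s, e+2=g, s+10=c.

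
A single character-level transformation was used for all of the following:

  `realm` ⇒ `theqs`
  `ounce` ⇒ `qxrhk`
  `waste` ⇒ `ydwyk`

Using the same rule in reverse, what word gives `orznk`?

movie

In realm: r→t is +2, e→h is +3, a→e is +4, l→q is +5 — the shift increases by 1 each position. Letter i (0-indexed) is shifted by i+2, so successive shifts are 2, 3, 4, ….
Undoing it on orznk: o−2=m, r−3=o, z−4=v, n−5=i, k−6=e.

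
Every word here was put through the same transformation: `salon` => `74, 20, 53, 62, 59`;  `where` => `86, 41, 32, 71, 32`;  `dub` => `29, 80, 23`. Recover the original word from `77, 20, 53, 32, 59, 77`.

s(#19)→74 and a(#1)→20: differences scale by 3, so n = 3·pos + 17. Each letter becomes 3×(its alphabet position, a=1..z=26) + 17.
Undoing it on 77, 20, 53, 32, 59, 77: 77→(77−17)÷3=20=t, 20→(20−17)÷3=1=a, 53→(53−17)÷3=12=l, 32→(32−17)÷3=5=e, 59→(59−17)÷3=14=n, 77→(77−17)÷3=20=t.

talent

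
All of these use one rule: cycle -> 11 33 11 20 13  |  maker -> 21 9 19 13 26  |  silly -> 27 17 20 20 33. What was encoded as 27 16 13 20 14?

shelf

c is letter #3 and maps to 11: an offset of 8. The number is (letter's place in the alphabet, a=1) + 8.
Reversing it on 27 16 13 20 14: 27→(27−8)÷1=19=s, 16→(16−8)÷1=8=h, 13→(13−8)÷1=5=e, 20→(20−8)÷1=12=l, 14→(14−8)÷1=6=f.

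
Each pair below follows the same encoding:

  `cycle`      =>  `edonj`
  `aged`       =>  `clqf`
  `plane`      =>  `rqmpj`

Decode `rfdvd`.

A repeating key of period 3 is used — shifts +2, +5, +12 over and over.
Decoding rfdvd: r−2=p, f−5=a, d−12=r, v−2=t, d−5=y.

party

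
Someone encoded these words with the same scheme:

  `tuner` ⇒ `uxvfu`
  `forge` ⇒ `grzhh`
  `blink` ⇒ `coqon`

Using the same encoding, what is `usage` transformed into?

The shifts repeat in a cycle of length 3: positions 0,1,… shift by +1, +3, +8, then the pattern repeats.
On usage: u+1=v, s+3=v, a+8=i, g+1=h, e+3=h.

vvihh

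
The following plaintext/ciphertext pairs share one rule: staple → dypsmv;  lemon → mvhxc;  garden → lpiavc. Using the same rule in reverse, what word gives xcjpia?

onward

Treating letters as 0–25, the rule is x ↦ 21x + 15 (mod 26).
Decoding xcjpia: x(23)→5·(23−15)≡14=o; c(2)→5·(2−15)≡13=n; j(9)→5·(9−15)≡22=w; p(15)→5·(15−15)≡0=a; i(8)→5·(8−15)≡17=r; a(0)→5·(0−15)≡3=d (all mod 26).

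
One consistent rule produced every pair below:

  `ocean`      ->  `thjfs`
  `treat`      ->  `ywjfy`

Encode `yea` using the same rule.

Every letter moves 5 places later in the alphabet, wrapping around z→a.
Applying it to yea: y+5=d, e+5=j, a+5=f.

djf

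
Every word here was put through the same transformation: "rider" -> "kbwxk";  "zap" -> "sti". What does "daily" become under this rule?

wtber

Compare letters: r→k is +19, i→b is +19, d→w is +19 — a constant shift. This is a Caesar cipher with shift 19.
On daily: d+19=w, a+19=t, i+19=b, l+19=e, y+19=r.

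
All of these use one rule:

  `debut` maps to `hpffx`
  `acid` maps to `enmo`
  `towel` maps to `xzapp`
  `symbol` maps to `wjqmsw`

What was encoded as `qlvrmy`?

Shifts by position in debut: pos 0: d→h (+4), pos 1: e→p (+11), pos 2: b→f (+4), pos 3: u→f (+11) — repeating every 2. A repeating key of period 2 is used — shifts +4, +11 over and over.
Reversing it on qlvrmy: q−4=m, l−11=a, v−4=r, r−11=g, m−4=i, y−11=n.

margin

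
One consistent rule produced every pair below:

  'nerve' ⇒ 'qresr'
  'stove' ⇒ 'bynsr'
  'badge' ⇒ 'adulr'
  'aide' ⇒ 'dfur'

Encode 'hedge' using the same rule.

irulr

Treating letters as 0–25, the rule is x ↦ 23x + 3 (mod 26).
On hedge: h(7)→23·7+3≡8=i; e(4)→23·4+3≡17=r; d(3)→23·3+3≡20=u; g(6)→23·6+3≡11=l; e(4)→23·4+3≡17=r (all mod 26).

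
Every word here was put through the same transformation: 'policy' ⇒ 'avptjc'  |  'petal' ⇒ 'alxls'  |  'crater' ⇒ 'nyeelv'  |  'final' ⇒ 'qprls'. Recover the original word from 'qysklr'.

frozen

Shifts by position in policy: pos 0: p→a (+11), pos 1: o→v (+7), pos 2: l→p (+4), pos 3: i→t (+11), pos 4: c→j (+7), pos 5: y→c (+4) — repeating every 3. A repeating key of period 3 is used — shifts +11, +7, +4 over and over.
Decoding qysklr: q−11=f, y−7=r, s−4=o, k−11=z, l−7=e, r−4=n.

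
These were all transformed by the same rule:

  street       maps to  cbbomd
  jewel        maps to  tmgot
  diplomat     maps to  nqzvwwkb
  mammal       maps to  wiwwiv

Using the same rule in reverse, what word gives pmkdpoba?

feathers

Shifts by position in street: pos 0: s→c (+10), pos 1: t→b (+8), pos 2: r→b (+10), pos 3: e→o (+10), pos 4: e→m (+8), pos 5: t→d (+10) — repeating every 3. A repeating key of period 3 is used — shifts +10, +8, +10 over and over.
Decoding pmkdpoba: p−10=f, m−8=e, k−10=a, d−10=t, p−8=h, o−10=e, b−10=r, a−8=s.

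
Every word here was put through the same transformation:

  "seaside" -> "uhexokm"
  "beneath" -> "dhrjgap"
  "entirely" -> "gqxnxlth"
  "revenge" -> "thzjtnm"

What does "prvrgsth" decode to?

In seaside: s→u is +2, e→h is +3, a→e is +4, s→x is +5 — the shift increases by 1 each position. Letter i (0-indexed) is shifted by i+2, so successive shifts are 2, 3, 4, ….
Undoing it on prvrgsth: p−2=n, r−3=o, v−4=r, r−5=m, g−6=a, s−7=l, t−8=l, h−9=y.

normally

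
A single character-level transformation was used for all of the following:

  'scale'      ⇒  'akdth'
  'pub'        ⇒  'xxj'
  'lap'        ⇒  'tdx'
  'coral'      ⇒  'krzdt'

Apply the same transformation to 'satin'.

The shift depends on letter class: consonant s→a is +8, but vowel a→d is +3. The rule splits by letter class: vowels +3, consonants +8.
On satin: s(cons)+8=a, a(vowel)+3=d, t(cons)+8=b, i(vowel)+3=l, n(cons)+8=v.

adblv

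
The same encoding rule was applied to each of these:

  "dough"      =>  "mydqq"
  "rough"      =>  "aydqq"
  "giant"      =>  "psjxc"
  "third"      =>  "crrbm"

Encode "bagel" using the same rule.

kkpou

Shifts by position in dough: pos 0: d→m (+9), pos 1: o→y (+10), pos 2: u→d (+9), pos 3: g→q (+10) — repeating every 2. The shifts repeat in a cycle of length 2: positions 0,1,… shift by +9, +10, then the pattern repeats.
On bagel: b+9=k, a+10=k, g+9=p, e+10=o, l+9=u.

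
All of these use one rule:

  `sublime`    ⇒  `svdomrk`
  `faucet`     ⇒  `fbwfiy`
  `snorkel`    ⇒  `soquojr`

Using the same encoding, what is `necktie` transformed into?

nfenxnk

Each letter shifts forward by its position index (0, 1, 2, …) — the shift grows by one for each successive letter.
Applying it to necktie: n+0=n, e+1=f, c+2=e, k+3=n, t+4=x, i+5=n, e+6=k.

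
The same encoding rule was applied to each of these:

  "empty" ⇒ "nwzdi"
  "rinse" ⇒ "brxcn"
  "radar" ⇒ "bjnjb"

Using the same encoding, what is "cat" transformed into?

mjd

The shift depends on letter class: consonant m→w is +10, but vowel e→n is +9. The rule splits by letter class: vowels +9, consonants +10.
Applying it to cat: c(cons)+10=m, a(vowel)+9=j, t(cons)+10=d.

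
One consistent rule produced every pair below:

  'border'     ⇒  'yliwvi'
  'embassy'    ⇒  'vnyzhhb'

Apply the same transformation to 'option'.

Each pair mirrors across the alphabet (b↔y, o↔l, r↔i): positions sum to 25. Letters are reflected about the middle of the alphabet (position → 25−position): Atbash.
Applying it to option: o↔l, p↔k, t↔g, i↔r, o↔l, n↔m.

lkgrlm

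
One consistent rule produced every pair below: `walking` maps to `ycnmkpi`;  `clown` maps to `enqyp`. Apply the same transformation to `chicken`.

ejkemgp

Compare letters: w→y is +2, a→c is +2, l→n is +2 — a constant shift. Every letter moves 2 places later in the alphabet, wrapping around z→a.
On chicken: c+2=e, h+2=j, i+2=k, c+2=e, k+2=m, e+2=g, n+2=p.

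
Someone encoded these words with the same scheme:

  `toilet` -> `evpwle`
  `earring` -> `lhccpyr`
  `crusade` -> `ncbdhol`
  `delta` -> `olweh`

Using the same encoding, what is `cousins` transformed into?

Two shifts are in play — +7 for a/e/i/o/u, +11 for every other letter.
For cousins: c(cons)+11=n, o(vowel)+7=v, u(vowel)+7=b, s(cons)+11=d, i(vowel)+7=p, n(cons)+11=y, s(cons)+11=d.

nvbdpyd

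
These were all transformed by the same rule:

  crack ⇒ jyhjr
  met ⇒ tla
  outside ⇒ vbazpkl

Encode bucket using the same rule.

Compare letters: c→j is +7, r→y is +7, a→h is +7 — a constant shift. Every letter moves 7 places later in the alphabet, wrapping around z→a.
For bucket: b+7=i, u+7=b, c+7=j, k+7=r, e+7=l, t+7=a.

ibjrla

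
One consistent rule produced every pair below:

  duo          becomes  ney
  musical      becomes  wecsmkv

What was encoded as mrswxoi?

chimney

Compare letters: d→n is +10, u→e is +10, o→y is +10 — a constant shift. Each letter is shifted forward by 10 in the alphabet (a Caesar shift of +10).
Decoding mrswxoi: m−10=c, r−10=h, s−10=i, w−10=m, x−10=n, o−10=e, i−10=y.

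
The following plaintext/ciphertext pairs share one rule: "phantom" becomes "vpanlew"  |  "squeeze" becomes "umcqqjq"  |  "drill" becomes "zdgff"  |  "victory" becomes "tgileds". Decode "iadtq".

carve

Treating letters as 0–25, the rule is x ↦ 17x + 0 (mod 26).
Decoding iadtq: i(8)→23·(8−0)≡2=c; a(0)→23·(0−0)≡0=a; d(3)→23·(3−0)≡17=r; t(19)→23·(19−0)≡21=v; q(16)→23·(16−0)≡4=e (all mod 26).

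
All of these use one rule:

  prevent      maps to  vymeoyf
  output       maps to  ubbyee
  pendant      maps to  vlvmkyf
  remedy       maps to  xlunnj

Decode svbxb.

In prevent: p→v is +6, r→y is +7, e→m is +8, v→e is +9 — the shift increases by 1 each position. The shift increases by 1 at each position, starting from +6: 6, 7, 8, ….
Decoding svbxb: s−6=m, v−7=o, b−8=t, x−9=o, b−10=r.

motor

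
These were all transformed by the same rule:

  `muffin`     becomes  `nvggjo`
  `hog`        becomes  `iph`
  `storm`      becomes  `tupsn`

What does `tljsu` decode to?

Compare letters: m→n is +1, u→v is +1, f→g is +1 — a constant shift. Each letter is shifted forward by 1 in the alphabet (a Caesar shift of +1).
Undoing it on tljsu: t−1=s, l−1=k, j−1=i, s−1=r, u−1=t.

skirt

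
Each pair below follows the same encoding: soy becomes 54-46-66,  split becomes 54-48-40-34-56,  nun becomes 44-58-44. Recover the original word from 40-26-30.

leg

s(#19)→54 and o(#15)→46: differences scale by 2, so n = 2·pos + 16. Each letter becomes 2×(its alphabet position, a=1..z=26) + 16.
Undoing it on 40-26-30: 40→(40−16)÷2=12=l, 26→(26−16)÷2=5=e, 30→(30−16)÷2=7=g.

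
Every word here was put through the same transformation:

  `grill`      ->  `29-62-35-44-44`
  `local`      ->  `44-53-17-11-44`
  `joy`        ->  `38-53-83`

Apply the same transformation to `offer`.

g(#7)→29 and r(#18)→62: differences scale by 3, so n = 3·pos + 8. Each letter becomes 3×(its alphabet position, a=1..z=26) + 8.
On offer: o=15→53, f=6→26, f=6→26, e=5→23, r=18→62.

53-26-26-23-62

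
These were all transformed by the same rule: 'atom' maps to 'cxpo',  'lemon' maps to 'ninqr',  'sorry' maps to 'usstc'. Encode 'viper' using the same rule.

Shifts by position in atom: pos 0: a→c (+2), pos 1: t→x (+4), pos 2: o→p (+1), pos 3: m→o (+2) — repeating every 3. The shifts repeat in a cycle of length 3: positions 0,1,… shift by +2, +4, +1, then the pattern repeats.
Applying it to viper: v+2=x, i+4=m, p+1=q, e+2=g, r+4=v.

xmqgv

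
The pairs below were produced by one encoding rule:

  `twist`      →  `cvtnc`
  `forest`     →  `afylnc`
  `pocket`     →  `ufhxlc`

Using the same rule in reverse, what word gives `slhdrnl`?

because

t(19)→c(2) and w(22)→v(21) fit y≡15x+3 (mod 26); the inverse of 15 mod 26 is 7. This is an affine cipher: with a=0,…,z=25, each position x becomes (15x+3) mod 26.
Decoding slhdrnl: s(18)→7·(18−3)≡1=b; l(11)→7·(11−3)≡4=e; h(7)→7·(7−3)≡2=c; d(3)→7·(3−3)≡0=a; r(17)→7·(17−3)≡20=u; n(13)→7·(13−3)≡18=s; l(11)→7·(11−3)≡4=e (all mod 26).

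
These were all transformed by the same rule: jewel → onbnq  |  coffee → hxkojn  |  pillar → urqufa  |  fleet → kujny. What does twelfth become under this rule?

Shifts by position in jewel: pos 0: j→o (+5), pos 1: e→n (+9), pos 2: w→b (+5), pos 3: e→n (+9) — repeating every 2. It's a Vigenère-style cipher with numeric key [5,9]: position i shifts by key[i mod 2].
Applying it to twelfth: t+5=y, w+9=f, e+5=j, l+9=u, f+5=k, t+9=c, h+5=m.

yfjukcm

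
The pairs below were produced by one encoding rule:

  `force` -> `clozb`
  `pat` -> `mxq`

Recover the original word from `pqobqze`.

stretch

Compare letters: f→c is +23, o→l is +23, r→o is +23 — a constant shift. This is a Caesar cipher with shift 23.
Reversing it on pqobqze: p−23=s, q−23=t, o−23=r, b−23=e, q−23=t, z−23=c, e−23=h.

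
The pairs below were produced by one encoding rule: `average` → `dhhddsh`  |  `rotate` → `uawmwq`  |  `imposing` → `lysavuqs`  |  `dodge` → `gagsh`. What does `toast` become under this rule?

Shifts by position in average: pos 0: a→d (+3), pos 1: v→h (+12), pos 2: e→h (+3), pos 3: r→d (+12) — repeating every 2. The shifts repeat in a cycle of length 2: positions 0,1,… shift by +3, +12, then the pattern repeats.
Applying it to toast: t+3=w, o+12=a, a+3=d, s+12=e, t+3=w.

wadew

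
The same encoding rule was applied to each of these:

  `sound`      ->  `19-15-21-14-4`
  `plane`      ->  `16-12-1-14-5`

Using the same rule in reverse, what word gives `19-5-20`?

s is letter #19 and maps to 19: an offset of 0. Letters become their 1-indexed alphabet positions: a=1 … z=26.
Undoing it on 19-5-20: 19=s, 5=e, 20=t.

set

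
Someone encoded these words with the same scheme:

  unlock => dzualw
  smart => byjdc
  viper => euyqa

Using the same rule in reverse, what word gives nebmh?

A repeating key of period 2 is used — shifts +9, +12 over and over.
Decoding nebmh: n−9=e, e−12=s, b−9=s, m−12=a, h−9=y.

essay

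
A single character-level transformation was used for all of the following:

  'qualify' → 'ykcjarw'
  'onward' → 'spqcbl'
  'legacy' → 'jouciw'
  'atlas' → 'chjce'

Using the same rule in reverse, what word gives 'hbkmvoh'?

trumpet

q(16)→y(24) and u(20)→k(10) fit y≡3x+2 (mod 26); the inverse of 3 mod 26 is 9. Treating letters as 0–25, the rule is x ↦ 3x + 2 (mod 26).
Reversing it on hbkmvoh: h(7)→9·(7−2)≡19=t; b(1)→9·(1−2)≡17=r; k(10)→9·(10−2)≡20=u; m(12)→9·(12−2)≡12=m; v(21)→9·(21−2)≡15=p; o(14)→9·(14−2)≡4=e; h(7)→9·(7−2)≡19=t (all mod 26).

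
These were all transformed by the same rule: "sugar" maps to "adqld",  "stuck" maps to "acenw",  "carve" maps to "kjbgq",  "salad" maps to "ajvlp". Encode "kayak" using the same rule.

sjilw

Letter i (0-indexed) is shifted by i+8, so successive shifts are 8, 9, 10, ….
On kayak: k+8=s, a+9=j, y+10=i, a+11=l, k+12=w.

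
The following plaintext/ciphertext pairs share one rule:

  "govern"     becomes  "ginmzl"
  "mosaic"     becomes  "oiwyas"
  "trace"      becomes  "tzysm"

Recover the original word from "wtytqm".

Treating letters as 0–25, the rule is x ↦ 23x + 24 (mod 26).
Reversing it on wtytqm: w(22)→17·(22−24)≡18=s; t(19)→17·(19−24)≡19=t; y(24)→17·(24−24)≡0=a; t(19)→17·(19−24)≡19=t; q(16)→17·(16−24)≡20=u; m(12)→17·(12−24)≡4=e (all mod 26).

statue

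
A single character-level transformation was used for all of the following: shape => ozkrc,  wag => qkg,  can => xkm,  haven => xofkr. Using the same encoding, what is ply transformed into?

Two steps: reverse the string, then apply a Caesar shift of +10.
Applying it to ply: reverse → ylp; then shift: y+10=i, l+10=v, p+10=z.

ivz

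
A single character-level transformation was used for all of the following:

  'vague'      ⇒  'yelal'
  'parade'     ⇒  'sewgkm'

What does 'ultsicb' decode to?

Letter i (0-indexed) is shifted by i+3, so successive shifts are 3, 4, 5, ….
Undoing it on ultsicb: u−3=r, l−4=h, t−5=o, s−6=m, i−7=b, c−8=u, b−9=s.

rhombus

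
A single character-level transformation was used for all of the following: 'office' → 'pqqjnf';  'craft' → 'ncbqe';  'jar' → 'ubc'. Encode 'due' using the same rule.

The shift depends on letter class: consonant f→q is +11, but vowel o→p is +1. The rule splits by letter class: vowels +1, consonants +11.
Applying it to due: d(cons)+11=o, u(vowel)+1=v, e(vowel)+1=f.

ovf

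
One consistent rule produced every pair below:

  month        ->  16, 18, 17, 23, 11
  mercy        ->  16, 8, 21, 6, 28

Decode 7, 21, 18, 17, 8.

drone

m is letter #13 and maps to 16: an offset of 3. The number is (letter's place in the alphabet, a=1) + 3.
Undoing it on 7, 21, 18, 17, 8: 7→(7−3)÷1=4=d, 21→(21−3)÷1=18=r, 18→(18−3)÷1=15=o, 17→(17−3)÷1=14=n, 8→(8−3)÷1=5=e.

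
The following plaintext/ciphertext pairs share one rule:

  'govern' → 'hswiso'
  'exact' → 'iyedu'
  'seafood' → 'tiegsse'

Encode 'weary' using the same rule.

The shift depends on letter class: consonant g→h is +1, but vowel o→s is +4. Two shifts are in play — +4 for a/e/i/o/u, +1 for every other letter.
On weary: w(cons)+1=x, e(vowel)+4=i, a(vowel)+4=e, r(cons)+1=s, y(cons)+1=z.

xiesz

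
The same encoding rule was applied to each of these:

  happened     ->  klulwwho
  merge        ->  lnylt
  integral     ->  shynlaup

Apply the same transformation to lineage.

The output letters match the input read backwards, each shifted +7: happened reversed is deneppah. Read the word backwards and shift each letter +7.
For lineage: reverse → egaenil; then shift: e+7=l, g+7=n, a+7=h, e+7=l, n+7=u, i+7=p, l+7=s.

lnhlups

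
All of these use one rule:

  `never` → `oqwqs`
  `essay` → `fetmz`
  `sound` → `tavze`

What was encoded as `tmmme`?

Shifts by position in never: pos 0: n→o (+1), pos 1: e→q (+12), pos 2: v→w (+1), pos 3: e→q (+12) — repeating every 2. The shifts repeat in a cycle of length 2: positions 0,1,… shift by +1, +12, then the pattern repeats.
Undoing it on tmmme: t−1=s, m−12=a, m−1=l, m−12=a, e−1=d.

salad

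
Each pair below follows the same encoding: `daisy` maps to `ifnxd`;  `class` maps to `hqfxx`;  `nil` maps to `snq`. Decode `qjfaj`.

Compare letters: d→i is +5, a→f is +5, i→n is +5 — a constant shift. Every letter moves 5 places later in the alphabet, wrapping around z→a.
Reversing it on qjfaj: q−5=l, j−5=e, f−5=a, a−5=v, j−5=e.

leave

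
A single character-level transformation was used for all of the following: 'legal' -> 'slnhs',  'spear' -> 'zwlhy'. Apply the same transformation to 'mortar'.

Compare letters: l→s is +7, e→l is +7, g→n is +7 — a constant shift. Every letter moves 7 places later in the alphabet, wrapping around z→a.
For mortar: m+7=t, o+7=v, r+7=y, t+7=a, a+7=h, r+7=y.

tvyahy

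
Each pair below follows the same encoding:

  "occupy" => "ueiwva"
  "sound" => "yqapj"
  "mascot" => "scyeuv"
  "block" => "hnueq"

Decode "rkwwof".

Shifts by position in occupy: pos 0: o→u (+6), pos 1: c→e (+2), pos 2: c→i (+6), pos 3: u→w (+2) — repeating every 2. A repeating key of period 2 is used — shifts +6, +2 over and over.
Decoding rkwwof: r−6=l, k−2=i, w−6=q, w−2=u, o−6=i, f−2=d.

liquid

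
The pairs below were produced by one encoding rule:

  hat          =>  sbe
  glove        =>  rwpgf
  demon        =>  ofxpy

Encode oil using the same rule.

pjw

Vowels shift forward by 1 and consonants shift forward by 11.
For oil: o(vowel)+1=p, i(vowel)+1=j, l(cons)+11=w.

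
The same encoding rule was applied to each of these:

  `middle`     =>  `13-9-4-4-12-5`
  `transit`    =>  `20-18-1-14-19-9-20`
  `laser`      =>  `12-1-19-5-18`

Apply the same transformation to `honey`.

8-15-14-5-25

Each letter is replaced by its alphabet position (a=1, b=2, …, z=26).
Applying it to honey: h=8→8, o=15→15, n=14→14, e=5→5, y=25→25.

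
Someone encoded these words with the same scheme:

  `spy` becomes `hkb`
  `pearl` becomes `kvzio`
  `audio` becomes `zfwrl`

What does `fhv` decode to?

Each pair mirrors across the alphabet (s↔h, p↔k, y↔b): positions sum to 25. Each letter is replaced by its mirror in the alphabet: a↔z, b↔y, c↔x, and so on (the Atbash cipher).
Decoding fhv: f↔u, h↔s, v↔e.

use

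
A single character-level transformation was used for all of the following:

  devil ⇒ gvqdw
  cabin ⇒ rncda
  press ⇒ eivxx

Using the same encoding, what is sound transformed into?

xpbag

This is an affine cipher: with a=0,…,z=25, each position x becomes (15x+13) mod 26.
For sound: s(18)→15·18+13≡23=x; o(14)→15·14+13≡15=p; u(20)→15·20+13≡1=b; n(13)→15·13+13≡0=a; d(3)→15·3+13≡6=g (all mod 26).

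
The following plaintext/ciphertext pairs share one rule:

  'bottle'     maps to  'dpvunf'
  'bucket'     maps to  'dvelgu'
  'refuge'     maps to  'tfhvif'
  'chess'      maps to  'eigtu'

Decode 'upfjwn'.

sodium

It's a Vigenère-style cipher with numeric key [2,1]: position i shifts by key[i mod 2].
Undoing it on upfjwn: u−2=s, p−1=o, f−2=d, j−1=i, w−2=u, n−1=m.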